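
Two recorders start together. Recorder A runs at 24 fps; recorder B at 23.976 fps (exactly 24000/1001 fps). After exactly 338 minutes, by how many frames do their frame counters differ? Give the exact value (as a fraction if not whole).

338 min = 20280 s.
A emits 24 × 20280 = 486720 frames; B emits 24000/1001 × 20280 = 37440000/77.
Difference = 37440/77 frames (≈ 486.2338); B is behind A.

37440/77 frames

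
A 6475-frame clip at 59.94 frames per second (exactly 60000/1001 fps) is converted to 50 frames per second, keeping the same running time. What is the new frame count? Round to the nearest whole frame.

5401 frames

Frames at target rate = 6475 × (50) / (60000/1001) = 259259/48 ≈ 5401.229.
Nearest whole frame: 5401.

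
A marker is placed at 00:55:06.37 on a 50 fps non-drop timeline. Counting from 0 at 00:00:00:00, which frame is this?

Total seconds to the label: (0 × 3600 + 55 × 60 + 6) = 3306.
Frame index = 3306 × 50 + 37 = 165337.

165337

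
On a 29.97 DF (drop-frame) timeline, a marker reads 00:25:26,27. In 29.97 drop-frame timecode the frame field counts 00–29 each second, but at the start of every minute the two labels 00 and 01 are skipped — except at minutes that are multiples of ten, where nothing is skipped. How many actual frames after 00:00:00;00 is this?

45761

Complete 10-minute blocks: 2, each 17982 frames → 35964.
Remaining 5 whole minutes in the current block: 1800 + 4 × 1798 = 8992 frames.
Within the current minute: 26 × 30 + 27 − 2 = 805 (labels ;00/;01 skipped at this minute). Total = 35964 + 8992 + 805 = 45761.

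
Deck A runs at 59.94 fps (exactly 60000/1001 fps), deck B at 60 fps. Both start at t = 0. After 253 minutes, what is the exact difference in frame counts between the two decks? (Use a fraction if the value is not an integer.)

82800/91 frames

253 min = 15180 s.
A emits 60000/1001 × 15180 = 82800000/91 frames; B emits 60 × 15180 = 910800.
Difference = 82800/91 frames (≈ 909.8901); B is ahead of A.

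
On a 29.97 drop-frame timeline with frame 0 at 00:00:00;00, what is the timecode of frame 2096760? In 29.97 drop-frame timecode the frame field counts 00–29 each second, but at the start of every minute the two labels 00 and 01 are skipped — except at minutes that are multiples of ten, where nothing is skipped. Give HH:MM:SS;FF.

19:26:02;00

Ten DF minutes hold 17982 frames, so frame 2096760 lies in block 116 (frames 2085912–2103893) with 10848 frames into that block.
The block's first minute is 1800 frames and the rest 1798 each; 10848 frames reaches minute 6, so 116 × 18 + 6 × 2 = 2100 labels have been skipped so far.
Adding those back, label number 2096760 + 2100 = 2098860 at 30 labels/s is 69962 s + 0 f = 19 h 26 min 2 s frame 0, i.e. 19:26:02;00.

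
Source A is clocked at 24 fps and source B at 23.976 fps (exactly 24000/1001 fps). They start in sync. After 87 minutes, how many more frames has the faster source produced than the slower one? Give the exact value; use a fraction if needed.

125280/1001 frames

87 min = 5220 s.
A emits 24 × 5220 = 125280 frames; B emits 24000/1001 × 5220 = 125280000/1001.
Difference = 125280/1001 frames (≈ 125.1548); B is behind A.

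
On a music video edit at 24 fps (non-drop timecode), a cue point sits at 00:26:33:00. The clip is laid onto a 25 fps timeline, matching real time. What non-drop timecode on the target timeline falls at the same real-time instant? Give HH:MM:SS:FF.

Source frame index: (0×3600 + 26×60 + 33) × 24 + 0 = 38232.
Real time: 38232 / (24) = 1593 s.
Target frame: (1593) × (25) = 39825.
At 25 labels/s: frame 39825 → 00:26:33:00.

00:26:33:00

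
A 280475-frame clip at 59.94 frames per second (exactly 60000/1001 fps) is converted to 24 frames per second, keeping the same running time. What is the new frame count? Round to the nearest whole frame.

Frames at target rate = 280475 × (24) / (60000/1001) = 11230219/100 ≈ 112302.190.
Nearest whole frame: 112302.

112302 frames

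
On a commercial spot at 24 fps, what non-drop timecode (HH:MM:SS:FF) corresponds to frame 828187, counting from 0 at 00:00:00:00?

09:35:07:19

828187 ÷ 24 = 34507 full seconds, remainder 19 frames.
34507 s = 9 h 35 min 7 s.
Timecode: 09:35:07:19.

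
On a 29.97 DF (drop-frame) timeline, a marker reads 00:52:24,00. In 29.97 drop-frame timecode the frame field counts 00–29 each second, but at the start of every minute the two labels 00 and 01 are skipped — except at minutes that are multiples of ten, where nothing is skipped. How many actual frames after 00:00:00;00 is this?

94226

As if non-drop at 30 labels/s: (0 × 3600 + 52 × 60 + 24) × 30 + 0 = 94320.
Minute boundaries passed: 52; those not divisible by 10: 52 − 5 = 47; dropped labels = 2 × 47 = 94.
Actual frame index = 94320 − 94 = 94226.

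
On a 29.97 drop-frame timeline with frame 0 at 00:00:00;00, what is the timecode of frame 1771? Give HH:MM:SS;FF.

Ten DF minutes hold 17982 frames, so frame 1771 lies in block 0 (frames 0–17981) with 1771 frames into that block.
The block's first minute is 1800 frames and the rest 1798 each; 1771 frames reaches minute 0, so 0 × 18 + 0 × 2 = 0 labels have been skipped so far.
Adding those back, label number 1771 + 0 = 1771 at 30 labels/s is 59 s + 1 f = 0 h 0 min 59 s frame 1, i.e. 00:00:59;01.

00:00:59;01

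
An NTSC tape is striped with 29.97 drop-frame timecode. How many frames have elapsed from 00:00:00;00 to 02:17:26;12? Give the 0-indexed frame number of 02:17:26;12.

Complete 10-minute blocks: 13, each 17982 frames → 233766.
Remaining 7 whole minutes in the current block: 1800 + 6 × 1798 = 12588 frames.
Within the current minute: 26 × 30 + 12 − 2 = 790 (labels ;00/;01 skipped at this minute). Total = 233766 + 12588 + 790 = 247144.

247144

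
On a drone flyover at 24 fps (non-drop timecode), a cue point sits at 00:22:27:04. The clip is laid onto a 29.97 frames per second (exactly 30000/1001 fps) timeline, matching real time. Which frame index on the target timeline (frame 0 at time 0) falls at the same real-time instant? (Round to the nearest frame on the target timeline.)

frame 40375

Source frame index: (0×3600 + 22×60 + 27) × 24 + 4 = 32332.
Real time: 32332 / (24) = 8083/6 s.
Target frame: (8083/6) × (30000/1001) = 40415000/1001 ≈ 40374.625 → 40375.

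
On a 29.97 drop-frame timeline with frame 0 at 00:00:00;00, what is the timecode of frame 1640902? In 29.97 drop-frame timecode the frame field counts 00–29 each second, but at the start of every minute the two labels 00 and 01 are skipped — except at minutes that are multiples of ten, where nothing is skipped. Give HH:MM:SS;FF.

Each 10-minute DF block holds 10 × 60 × 30 − 9 × 2 = 17982 frames. 1640902 ÷ 17982 → 91 full blocks, remainder 4540.
Within the partial block the first minute is 1800 frames and each further minute 1798, so 2 further minute boundaries passed. Total skipped labels = 18 × 91 + 2 × 2 = 1642.
Non-drop label index = 1640902 + 1642 = 1642544; at 30 labels/s that is 15:12:31:14, i.e. DF 15:12:31;14.

15:12:31;14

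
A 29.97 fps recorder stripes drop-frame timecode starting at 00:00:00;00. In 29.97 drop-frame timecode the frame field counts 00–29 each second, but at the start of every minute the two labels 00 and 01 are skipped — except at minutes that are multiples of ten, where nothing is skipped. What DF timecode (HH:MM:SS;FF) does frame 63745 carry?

Ten DF minutes hold 17982 frames, so frame 63745 lies in block 3 (frames 53946–71927) with 9799 frames into that block.
The block's first minute is 1800 frames and the rest 1798 each; 9799 frames reaches minute 5, so 3 × 18 + 5 × 2 = 64 labels have been skipped so far.
Adding those back, label number 63745 + 64 = 63809 at 30 labels/s is 2126 s + 29 f = 0 h 35 min 26 s frame 29, i.e. 00:35:26;29.

00:35:26;29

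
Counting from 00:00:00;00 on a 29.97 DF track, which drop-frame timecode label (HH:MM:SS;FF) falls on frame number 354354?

03:17:03;20

Ten DF minutes hold 17982 frames, so frame 354354 lies in block 19 (frames 341658–359639) with 12696 frames into that block.
The block's first minute is 1800 frames and the rest 1798 each; 12696 frames reaches minute 7, so 19 × 18 + 7 × 2 = 356 labels have been skipped so far.
Adding those back, label number 354354 + 356 = 354710 at 30 labels/s is 11823 s + 20 f = 3 h 17 min 3 s frame 20, i.e. 03:17:03;20.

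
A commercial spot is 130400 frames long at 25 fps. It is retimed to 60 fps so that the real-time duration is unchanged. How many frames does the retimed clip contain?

312960 frames

Target frames = source frames × (target rate / source rate) = 130400 × (60)/(25) = 130400 × 12/5 = 312960.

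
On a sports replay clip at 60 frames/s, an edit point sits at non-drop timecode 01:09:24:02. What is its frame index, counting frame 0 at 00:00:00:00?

249842

Total seconds to the label: (1 × 3600 + 9 × 60 + 24) = 4164.
Frame index = 4164 × 60 + 2 = 249842.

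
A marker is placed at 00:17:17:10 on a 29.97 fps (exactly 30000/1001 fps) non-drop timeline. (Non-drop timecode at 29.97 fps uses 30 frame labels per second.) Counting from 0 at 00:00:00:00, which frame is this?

Total seconds to the label: (0 × 3600 + 17 × 60 + 17) = 1037.
Frame index = 1037 × 30 + 10 = 31120.

frame 31120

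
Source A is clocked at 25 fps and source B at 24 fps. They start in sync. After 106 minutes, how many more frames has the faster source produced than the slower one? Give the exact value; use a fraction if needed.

6360 frames

106 min = 6360 s.
A emits 25 × 6360 = 159000 frames; B emits 24 × 6360 = 152640.
Difference = 6360 frames; B is behind A.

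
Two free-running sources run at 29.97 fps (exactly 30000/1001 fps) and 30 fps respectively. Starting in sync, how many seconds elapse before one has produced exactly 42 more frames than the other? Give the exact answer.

1401.4 seconds

The gap grows by |30 − 30000/1001| = 30/1001 frames per second.
Time for a 42-frame gap: 42 ÷ (30/1001) = 1401.4 s.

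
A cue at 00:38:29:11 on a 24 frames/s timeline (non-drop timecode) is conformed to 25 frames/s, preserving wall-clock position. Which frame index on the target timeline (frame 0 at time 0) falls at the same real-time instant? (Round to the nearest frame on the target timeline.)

frame 57736

Source frame index: (0×3600 + 38×60 + 29) × 24 + 11 = 55427.
Real time: 55427 / (24) = 55427/24 s.
Target frame: (55427/24) × (25) = 1385675/24 ≈ 57736.458 → 57736.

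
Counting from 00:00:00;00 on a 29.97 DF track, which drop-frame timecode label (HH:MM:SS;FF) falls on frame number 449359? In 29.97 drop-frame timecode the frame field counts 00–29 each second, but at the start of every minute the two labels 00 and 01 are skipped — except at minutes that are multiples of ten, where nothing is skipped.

04:09:53;19

Ten DF minutes hold 17982 frames, so frame 449359 lies in block 24 (frames 431568–449549) with 17791 frames into that block.
The block's first minute is 1800 frames and the rest 1798 each; 17791 frames reaches minute 9, so 24 × 18 + 9 × 2 = 450 labels have been skipped so far.
Adding those back, label number 449359 + 450 = 449809 at 30 labels/s is 14993 s + 19 f = 4 h 9 min 53 s frame 19, i.e. 04:09:53;19.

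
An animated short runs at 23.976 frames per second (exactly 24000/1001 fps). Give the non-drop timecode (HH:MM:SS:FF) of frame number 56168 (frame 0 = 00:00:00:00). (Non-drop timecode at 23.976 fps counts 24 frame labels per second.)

56168 ÷ 24 = 2340 full seconds, remainder 8 frames.
2340 s = 0 h 39 min 0 s.
Timecode: 00:39:00:08.

00:39:00:08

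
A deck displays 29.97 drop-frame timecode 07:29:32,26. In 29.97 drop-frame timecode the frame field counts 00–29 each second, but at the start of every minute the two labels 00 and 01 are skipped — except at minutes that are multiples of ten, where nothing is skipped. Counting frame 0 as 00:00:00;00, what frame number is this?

808376

Complete 10-minute blocks: 44, each 17982 frames → 791208.
Remaining 9 whole minutes in the current block: 1800 + 8 × 1798 = 16184 frames.
Within the current minute: 32 × 30 + 26 − 2 = 984 (labels ;00/;01 skipped at this minute). Total = 791208 + 16184 + 984 = 808376.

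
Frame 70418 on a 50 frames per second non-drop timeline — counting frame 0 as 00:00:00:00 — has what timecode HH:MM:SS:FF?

70418 ÷ 50 = 1408 full seconds, remainder 18 frames.
1408 s = 0 h 23 min 28 s.
Timecode: 00:23:28:18.

00:23:28:18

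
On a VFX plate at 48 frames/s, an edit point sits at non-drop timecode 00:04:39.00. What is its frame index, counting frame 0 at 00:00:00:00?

13392

Total seconds to the label: (0 × 3600 + 4 × 60 + 39) = 279.
Frame index = 279 × 48 + 0 = 13392.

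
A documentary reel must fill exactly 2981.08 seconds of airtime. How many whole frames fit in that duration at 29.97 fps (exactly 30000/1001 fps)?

89343 frames

Frames = 2981.08 × 30000/1001 = 89432400/1001 ≈ 89343.0569.
Complete frames: 89343.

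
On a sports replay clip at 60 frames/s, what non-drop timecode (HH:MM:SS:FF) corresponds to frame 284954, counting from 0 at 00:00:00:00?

01:19:09:14

284954 ÷ 60 = 4749 full seconds, remainder 14 frames.
4749 s = 1 h 19 min 9 s.
Timecode: 01:19:09:14.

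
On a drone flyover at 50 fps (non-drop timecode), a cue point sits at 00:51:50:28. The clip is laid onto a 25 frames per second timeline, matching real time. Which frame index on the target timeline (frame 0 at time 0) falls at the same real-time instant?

Source frame index: (0×3600 + 51×60 + 50) × 50 + 28 = 155528.
Real time: 155528 / (50) = 77764/25 s.
Target frame: (77764/25) × (25) = 77764.

frame 77764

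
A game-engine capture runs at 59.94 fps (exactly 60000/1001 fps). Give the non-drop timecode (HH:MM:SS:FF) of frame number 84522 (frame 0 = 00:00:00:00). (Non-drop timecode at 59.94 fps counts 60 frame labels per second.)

00:23:28:42

84522 ÷ 60 = 1408 full seconds, remainder 42 frames.
1408 s = 0 h 23 min 28 s.
Timecode: 00:23:28:42.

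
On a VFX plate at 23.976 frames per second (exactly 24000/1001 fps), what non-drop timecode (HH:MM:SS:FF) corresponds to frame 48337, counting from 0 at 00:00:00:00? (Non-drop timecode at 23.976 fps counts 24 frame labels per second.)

48337 ÷ 24 = 2014 full seconds, remainder 1 frame.
2014 s = 0 h 33 min 34 s.
Timecode: 00:33:34:01.

00:33:34:01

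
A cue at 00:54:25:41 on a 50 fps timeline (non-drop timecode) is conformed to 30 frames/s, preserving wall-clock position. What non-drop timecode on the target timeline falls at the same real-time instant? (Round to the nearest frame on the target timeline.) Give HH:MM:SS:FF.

00:54:25:25

Source frame index: (0×3600 + 54×60 + 25) × 50 + 41 = 163291.
Real time: 163291 / (50) = 163291/50 s.
Target frame: (163291/50) × (30) = 489873/5 ≈ 97974.600 → 97975.
At 30 labels/s: frame 97975 → 00:54:25:25.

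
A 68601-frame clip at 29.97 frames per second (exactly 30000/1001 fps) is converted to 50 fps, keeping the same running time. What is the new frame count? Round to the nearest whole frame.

114449 frames

Frames at target rate = 68601 × (50) / (30000/1001) = 22889867/200 ≈ 114449.335.
Nearest whole frame: 114449.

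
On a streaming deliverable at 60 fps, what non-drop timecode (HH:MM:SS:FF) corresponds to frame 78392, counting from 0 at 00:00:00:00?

00:21:46:32

78392 ÷ 60 = 1306 full seconds, remainder 32 frames.
1306 s = 0 h 21 min 46 s.
Timecode: 00:21:46:32.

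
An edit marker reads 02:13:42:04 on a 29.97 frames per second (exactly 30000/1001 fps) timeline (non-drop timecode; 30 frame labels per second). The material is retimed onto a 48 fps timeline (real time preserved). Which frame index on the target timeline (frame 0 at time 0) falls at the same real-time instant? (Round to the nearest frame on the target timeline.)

frame 385447

Source frame index: (2×3600 + 13×60 + 42) × 30 + 4 = 240664.
Real time: 240664 / (30000/1001) = 30113083/3750 s.
Target frame: (30113083/3750) × (48) = 240904664/625 ≈ 385447.462 → 385447.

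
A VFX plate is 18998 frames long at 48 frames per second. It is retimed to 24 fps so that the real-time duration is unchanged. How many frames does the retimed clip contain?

Target frames = source frames × (target rate / source rate) = 18998 × (24)/(48) = 18998 × 1/2 = 9499.

9499 frames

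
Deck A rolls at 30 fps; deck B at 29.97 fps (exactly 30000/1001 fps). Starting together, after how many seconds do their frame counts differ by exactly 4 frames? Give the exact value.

2002/15 seconds

The gap grows by |30000/1001 − 30| = 30/1001 frames per second.
Time for a 4-frame gap: 4 ÷ (30/1001) = 2002/15 s.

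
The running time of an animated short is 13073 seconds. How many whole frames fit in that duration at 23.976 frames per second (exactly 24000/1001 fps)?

313438 frames

Frames = 13073 × 24000/1001 = 313752000/1001 ≈ 313438.5614.
Complete frames: 313438.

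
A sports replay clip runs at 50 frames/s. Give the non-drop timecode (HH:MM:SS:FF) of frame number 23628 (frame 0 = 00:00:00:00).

23628 ÷ 50 = 472 full seconds, remainder 28 frames.
472 s = 0 h 7 min 52 s.
Timecode: 00:07:52:28.

00:07:52:28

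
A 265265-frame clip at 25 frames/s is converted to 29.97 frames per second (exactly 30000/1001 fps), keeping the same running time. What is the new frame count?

Target frames = source frames × (target rate / source rate) = 265265 × (30000/1001)/(25) = 265265 × 1200/1001 = 318000.

318000 frames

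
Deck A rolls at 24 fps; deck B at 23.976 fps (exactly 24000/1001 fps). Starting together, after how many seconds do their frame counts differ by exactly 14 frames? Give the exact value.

7007/12 seconds

The gap grows by |24000/1001 − 24| = 24/1001 frames per second.
Time for a 14-frame gap: 14 ÷ (24/1001) = 7007/12 s.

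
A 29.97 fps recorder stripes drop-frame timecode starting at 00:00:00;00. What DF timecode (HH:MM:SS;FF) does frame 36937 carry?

Each 10-minute DF block holds 10 × 60 × 30 − 9 × 2 = 17982 frames. 36937 ÷ 17982 → 2 full blocks, remainder 973.
Within the partial block the first minute is 1800 frames and each further minute 1798, so 0 further minute boundaries passed. Total skipped labels = 18 × 2 + 2 × 0 = 36.
Non-drop label index = 36937 + 36 = 36973; at 30 labels/s that is 00:20:32:13, i.e. DF 00:20:32;13.

00:20:32;13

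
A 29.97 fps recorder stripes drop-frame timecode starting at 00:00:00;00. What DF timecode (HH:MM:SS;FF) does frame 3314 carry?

Ten DF minutes hold 17982 frames, so frame 3314 lies in block 0 (frames 0–17981) with 3314 frames into that block.
The block's first minute is 1800 frames and the rest 1798 each; 3314 frames reaches minute 1, so 0 × 18 + 1 × 2 = 2 labels have been skipped so far.
Adding those back, label number 3314 + 2 = 3316 at 30 labels/s is 110 s + 16 f = 0 h 1 min 50 s frame 16, i.e. 00:01:50;16.

00:01:50;16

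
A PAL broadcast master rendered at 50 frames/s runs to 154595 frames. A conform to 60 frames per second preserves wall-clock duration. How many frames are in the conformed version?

185514 frames

Frames at target rate = 154595 × (60) / (50) = 185514.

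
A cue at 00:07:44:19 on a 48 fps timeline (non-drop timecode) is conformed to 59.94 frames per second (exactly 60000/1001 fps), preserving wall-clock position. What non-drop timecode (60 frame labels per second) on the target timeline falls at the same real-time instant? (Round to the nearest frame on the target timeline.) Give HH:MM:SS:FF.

00:07:43:56

Source frame index: (0×3600 + 7×60 + 44) × 48 + 19 = 22291.
Real time: 22291 / (48) = 22291/48 s.
Target frame: (22291/48) × (60000/1001) = 27863750/1001 ≈ 27835.914 → 27836.
At 60 labels/s: frame 27836 → 00:07:43:56.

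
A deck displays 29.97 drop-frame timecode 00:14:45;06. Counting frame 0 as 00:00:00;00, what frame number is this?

26530

As if non-drop at 30 labels/s: (0 × 3600 + 14 × 60 + 45) × 30 + 6 = 26556.
Minute boundaries passed: 14; those not divisible by 10: 14 − 1 = 13; dropped labels = 2 × 13 = 26.
Actual frame index = 26556 − 26 = 26530.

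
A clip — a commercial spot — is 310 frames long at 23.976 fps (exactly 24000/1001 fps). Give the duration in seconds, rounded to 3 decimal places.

12.930 seconds

Running time = 310 × 1001/24000 = 31031/2400 s ≈ 12.930 s.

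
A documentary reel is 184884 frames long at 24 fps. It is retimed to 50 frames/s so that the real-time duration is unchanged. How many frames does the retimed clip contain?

385175 frames

Target frames = source frames × (target rate / source rate) = 184884 × (50)/(24) = 184884 × 25/12 = 385175.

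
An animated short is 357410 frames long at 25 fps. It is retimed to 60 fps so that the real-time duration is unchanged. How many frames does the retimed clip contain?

Target frames = source frames × (target rate / source rate) = 357410 × (60)/(25) = 357410 × 12/5 = 857784.

857784 frames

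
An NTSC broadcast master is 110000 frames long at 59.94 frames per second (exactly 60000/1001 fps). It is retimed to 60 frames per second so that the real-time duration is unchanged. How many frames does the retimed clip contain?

Target frames = source frames × (target rate / source rate) = 110000 × (60)/(60000/1001) = 110000 × 1001/1000 = 110110.

110110 frames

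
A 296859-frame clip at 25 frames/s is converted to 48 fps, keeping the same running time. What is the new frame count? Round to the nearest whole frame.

Frames at target rate = 296859 × (48) / (25) = 14249232/25 ≈ 569969.280.
Nearest whole frame: 569969.

569969 frames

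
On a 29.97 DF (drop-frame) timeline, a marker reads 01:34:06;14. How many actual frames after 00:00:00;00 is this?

As if non-drop at 30 labels/s: (1 × 3600 + 34 × 60 + 6) × 30 + 14 = 169394.
Minute boundaries passed: 94; those not divisible by 10: 94 − 9 = 85; dropped labels = 2 × 85 = 170.
Actual frame index = 169394 − 170 = 169224.

169224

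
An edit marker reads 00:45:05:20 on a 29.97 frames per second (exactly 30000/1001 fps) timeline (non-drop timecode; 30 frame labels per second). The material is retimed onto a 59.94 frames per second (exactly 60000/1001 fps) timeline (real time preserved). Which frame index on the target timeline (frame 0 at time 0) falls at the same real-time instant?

frame 162340

Source frame index: (0×3600 + 45×60 + 5) × 30 + 20 = 81170.
Real time: 81170 / (30000/1001) = 8125117/3000 s.
Target frame: (8125117/3000) × (60000/1001) = 162340.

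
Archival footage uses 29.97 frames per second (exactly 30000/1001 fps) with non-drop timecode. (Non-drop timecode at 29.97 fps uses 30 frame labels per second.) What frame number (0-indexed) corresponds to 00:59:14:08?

frame 106628

Total seconds to the label: (0 × 3600 + 59 × 60 + 14) = 3554.
Frame index = 3554 × 30 + 8 = 106628.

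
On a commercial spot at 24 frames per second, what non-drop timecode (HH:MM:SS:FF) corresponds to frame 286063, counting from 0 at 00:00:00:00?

03:18:39:07

286063 ÷ 24 = 11919 full seconds, remainder 7 frames.
11919 s = 3 h 18 min 39 s.
Timecode: 03:18:39:07.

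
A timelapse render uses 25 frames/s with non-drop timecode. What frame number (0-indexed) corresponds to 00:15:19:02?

Total seconds to the label: (0 × 3600 + 15 × 60 + 19) = 919.
Frame index = 919 × 25 + 2 = 22977.

frame 22977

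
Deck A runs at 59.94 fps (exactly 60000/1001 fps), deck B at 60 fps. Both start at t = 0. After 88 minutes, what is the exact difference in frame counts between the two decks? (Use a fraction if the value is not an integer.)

28800/91 frames

88 min = 5280 s.
A emits 60000/1001 × 5280 = 28800000/91 frames; B emits 60 × 5280 = 316800.
Difference = 28800/91 frames (≈ 316.4835); B is ahead of A.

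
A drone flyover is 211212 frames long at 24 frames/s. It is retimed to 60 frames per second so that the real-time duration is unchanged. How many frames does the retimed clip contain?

Target frames = source frames × (target rate / source rate) = 211212 × (60)/(24) = 211212 × 5/2 = 528030.

528030 frames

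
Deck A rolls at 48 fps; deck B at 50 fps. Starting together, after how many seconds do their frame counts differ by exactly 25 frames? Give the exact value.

12.5 seconds

The gap grows by |50 − 48| = 2 frames per second.
Time for a 25-frame gap: 25 ÷ (2) = 12.5 s.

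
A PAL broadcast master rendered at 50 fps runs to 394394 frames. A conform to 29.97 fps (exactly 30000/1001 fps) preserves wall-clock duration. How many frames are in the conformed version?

Target frames = source frames × (target rate / source rate) = 394394 × (30000/1001)/(50) = 394394 × 600/1001 = 236400.

236400 frames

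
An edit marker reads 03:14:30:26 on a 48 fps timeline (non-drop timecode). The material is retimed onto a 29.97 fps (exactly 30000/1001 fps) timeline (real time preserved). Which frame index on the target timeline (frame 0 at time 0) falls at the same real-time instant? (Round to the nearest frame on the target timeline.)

frame 349766

Source frame index: (3×3600 + 14×60 + 30) × 48 + 26 = 560186.
Real time: 560186 / (48) = 280093/24 s.
Target frame: (280093/24) × (30000/1001) = 31828750/91 ≈ 349766.484 → 349766.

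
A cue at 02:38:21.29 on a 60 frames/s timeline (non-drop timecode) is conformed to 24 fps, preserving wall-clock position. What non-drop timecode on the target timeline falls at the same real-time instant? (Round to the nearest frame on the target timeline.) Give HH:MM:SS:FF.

Source frame index: (2×3600 + 38×60 + 21) × 60 + 29 = 570089.
Real time: 570089 / (60) = 570089/60 s.
Target frame: (570089/60) × (24) = 1140178/5 ≈ 228035.600 → 228036.
At 24 labels/s: frame 228036 → 02:38:21:12.

02:38:21:12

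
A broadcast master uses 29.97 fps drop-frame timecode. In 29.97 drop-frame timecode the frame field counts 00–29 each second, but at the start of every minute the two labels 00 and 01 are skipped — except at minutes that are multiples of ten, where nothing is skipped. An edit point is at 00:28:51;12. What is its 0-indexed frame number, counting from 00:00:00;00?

51890

Complete 10-minute blocks: 2, each 17982 frames → 35964.
Remaining 8 whole minutes in the current block: 1800 + 7 × 1798 = 14386 frames.
Within the current minute: 51 × 30 + 12 − 2 = 1540 (labels ;00/;01 skipped at this minute). Total = 35964 + 14386 + 1540 = 51890.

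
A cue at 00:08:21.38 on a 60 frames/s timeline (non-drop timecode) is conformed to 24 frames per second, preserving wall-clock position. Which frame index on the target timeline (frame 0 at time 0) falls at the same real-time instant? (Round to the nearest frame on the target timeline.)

Source frame index: (0×3600 + 8×60 + 21) × 60 + 38 = 30098.
Real time: 30098 / (60) = 15049/30 s.
Target frame: (15049/30) × (24) = 60196/5 ≈ 12039.200 → 12039.

frame 12039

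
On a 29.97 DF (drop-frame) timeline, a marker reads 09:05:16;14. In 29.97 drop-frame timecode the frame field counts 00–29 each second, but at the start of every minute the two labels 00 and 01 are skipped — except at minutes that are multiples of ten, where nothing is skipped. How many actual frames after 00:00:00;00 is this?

As if non-drop at 30 labels/s: (9 × 3600 + 5 × 60 + 16) × 30 + 14 = 981494.
Minute boundaries passed: 545; those not divisible by 10: 545 − 54 = 491; dropped labels = 2 × 491 = 982.
Actual frame index = 981494 − 982 = 980512.

980512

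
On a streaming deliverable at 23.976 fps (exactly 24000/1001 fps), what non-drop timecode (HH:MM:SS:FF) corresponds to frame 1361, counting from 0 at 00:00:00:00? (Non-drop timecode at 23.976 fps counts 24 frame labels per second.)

1361 ÷ 24 = 56 full seconds, remainder 17 frames.
56 s = 0 h 0 min 56 s.
Timecode: 00:00:56:17.

00:00:56:17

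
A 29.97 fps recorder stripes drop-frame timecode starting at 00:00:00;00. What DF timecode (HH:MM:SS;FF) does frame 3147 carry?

00:01:44;29

Ten DF minutes hold 17982 frames, so frame 3147 lies in block 0 (frames 0–17981) with 3147 frames into that block.
The block's first minute is 1800 frames and the rest 1798 each; 3147 frames reaches minute 1, so 0 × 18 + 1 × 2 = 2 labels have been skipped so far.
Adding those back, label number 3147 + 2 = 3149 at 30 labels/s is 104 s + 29 f = 0 h 1 min 44 s frame 29, i.e. 00:01:44;29.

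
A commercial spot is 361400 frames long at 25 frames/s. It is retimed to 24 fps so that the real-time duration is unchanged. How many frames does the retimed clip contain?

Target frames = source frames × (target rate / source rate) = 361400 × (24)/(25) = 361400 × 24/25 = 346944.

346944 frames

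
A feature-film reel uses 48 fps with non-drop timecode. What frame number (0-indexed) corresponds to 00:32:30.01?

Total seconds to the label: (0 × 3600 + 32 × 60 + 30) = 1950.
Frame index = 1950 × 48 + 1 = 93601.

frame 93601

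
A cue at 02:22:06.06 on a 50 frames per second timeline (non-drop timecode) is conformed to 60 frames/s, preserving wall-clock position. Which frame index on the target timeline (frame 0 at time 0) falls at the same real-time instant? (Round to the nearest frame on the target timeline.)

Source frame index: (2×3600 + 22×60 + 6) × 50 + 6 = 426306.
Real time: 426306 / (50) = 213153/25 s.
Target frame: (213153/25) × (60) = 2557836/5 ≈ 511567.200 → 511567.

frame 511567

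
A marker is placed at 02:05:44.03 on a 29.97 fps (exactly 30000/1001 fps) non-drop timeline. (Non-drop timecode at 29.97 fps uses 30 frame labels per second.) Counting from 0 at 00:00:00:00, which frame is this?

frame 226323

Total seconds to the label: (2 × 3600 + 5 × 60 + 44) = 7544.
Frame index = 7544 × 30 + 3 = 226323.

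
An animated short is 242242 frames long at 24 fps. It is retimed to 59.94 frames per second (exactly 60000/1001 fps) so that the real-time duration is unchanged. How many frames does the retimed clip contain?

Target frames = source frames × (target rate / source rate) = 242242 × (60000/1001)/(24) = 242242 × 2500/1001 = 605000.

605000 frames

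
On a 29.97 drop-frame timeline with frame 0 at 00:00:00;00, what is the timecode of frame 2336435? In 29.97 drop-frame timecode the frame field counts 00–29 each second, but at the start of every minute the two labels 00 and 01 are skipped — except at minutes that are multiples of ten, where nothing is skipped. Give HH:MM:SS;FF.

21:39:19;05

Each 10-minute DF block holds 10 × 60 × 30 − 9 × 2 = 17982 frames. 2336435 ÷ 17982 → 129 full blocks, remainder 16757.
Within the partial block the first minute is 1800 frames and each further minute 1798, so 9 further minute boundaries passed. Total skipped labels = 18 × 129 + 2 × 9 = 2340.
Non-drop label index = 2336435 + 2340 = 2338775; at 30 labels/s that is 21:39:19:05, i.e. DF 21:39:19;05.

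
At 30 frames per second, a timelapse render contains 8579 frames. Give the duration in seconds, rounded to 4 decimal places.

285.9667 seconds

Running time = 8579 × 1/30 = 8579/30 s ≈ 285.9667 s.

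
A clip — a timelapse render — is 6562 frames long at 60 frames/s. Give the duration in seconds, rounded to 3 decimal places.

Running time = 6562 × 1/60 = 3281/30 s ≈ 109.367 s.

109.367 seconds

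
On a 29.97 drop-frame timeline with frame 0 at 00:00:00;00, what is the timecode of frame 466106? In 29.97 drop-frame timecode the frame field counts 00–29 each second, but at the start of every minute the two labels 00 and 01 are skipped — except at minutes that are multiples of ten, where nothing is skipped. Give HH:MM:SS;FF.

Ten DF minutes hold 17982 frames, so frame 466106 lies in block 25 (frames 449550–467531) with 16556 frames into that block.
The block's first minute is 1800 frames and the rest 1798 each; 16556 frames reaches minute 9, so 25 × 18 + 9 × 2 = 468 labels have been skipped so far.
Adding those back, label number 466106 + 468 = 466574 at 30 labels/s is 15552 s + 14 f = 4 h 19 min 12 s frame 14, i.e. 04:19:12;14.

04:19:12;14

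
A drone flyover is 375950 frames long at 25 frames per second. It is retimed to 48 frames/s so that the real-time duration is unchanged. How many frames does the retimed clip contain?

721824 frames

Target frames = source frames × (target rate / source rate) = 375950 × (48)/(25) = 375950 × 48/25 = 721824.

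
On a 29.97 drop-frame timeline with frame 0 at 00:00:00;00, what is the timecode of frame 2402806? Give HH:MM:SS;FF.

22:16:13;22

Each 10-minute DF block holds 10 × 60 × 30 − 9 × 2 = 17982 frames. 2402806 ÷ 17982 → 133 full blocks, remainder 11200.
Within the partial block the first minute is 1800 frames and each further minute 1798, so 6 further minute boundaries passed. Total skipped labels = 18 × 133 + 2 × 6 = 2406.
Non-drop label index = 2402806 + 2406 = 2405212; at 30 labels/s that is 22:16:13:22, i.e. DF 22:16:13;22.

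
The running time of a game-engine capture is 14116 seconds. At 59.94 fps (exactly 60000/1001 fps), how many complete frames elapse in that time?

Frames = 14116 × 60000/1001 = 846960000/1001 ≈ 846113.8861.
Complete frames: 846113.

846113 frames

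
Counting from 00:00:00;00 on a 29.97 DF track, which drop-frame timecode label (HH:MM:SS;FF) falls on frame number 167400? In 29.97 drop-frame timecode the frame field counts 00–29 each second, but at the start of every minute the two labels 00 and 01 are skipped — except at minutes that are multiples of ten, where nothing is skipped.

Each 10-minute DF block holds 10 × 60 × 30 − 9 × 2 = 17982 frames. 167400 ÷ 17982 → 9 full blocks, remainder 5562.
Within the partial block the first minute is 1800 frames and each further minute 1798, so 3 further minute boundaries passed. Total skipped labels = 18 × 9 + 2 × 3 = 168.
Non-drop label index = 167400 + 168 = 167568; at 30 labels/s that is 01:33:05:18, i.e. DF 01:33:05;18.

01:33:05;18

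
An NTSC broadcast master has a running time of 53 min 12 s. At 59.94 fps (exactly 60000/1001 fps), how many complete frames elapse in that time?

53 min 12 s = 3192 s.
Frames = 3192 × 60000/1001 = 27360000/143 ≈ 191328.6713.
Complete frames: 191328.

191328 frames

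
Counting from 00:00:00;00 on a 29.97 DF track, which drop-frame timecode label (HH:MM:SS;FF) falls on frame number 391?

Each 10-minute DF block holds 10 × 60 × 30 − 9 × 2 = 17982 frames. 391 ÷ 17982 → 0 full blocks, remainder 391.
Within the partial block the first minute is 1800 frames and each further minute 1798, so 0 further minute boundaries passed. Total skipped labels = 18 × 0 + 2 × 0 = 0.
Non-drop label index = 391 + 0 = 391; at 30 labels/s that is 00:00:13:01, i.e. DF 00:00:13;01.

00:00:13;01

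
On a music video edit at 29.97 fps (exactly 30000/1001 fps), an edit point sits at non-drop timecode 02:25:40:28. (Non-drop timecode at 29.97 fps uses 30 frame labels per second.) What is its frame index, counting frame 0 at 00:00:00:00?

frame 262228

Total seconds to the label: (2 × 3600 + 25 × 60 + 40) = 8740.
Frame index = 8740 × 30 + 28 = 262228.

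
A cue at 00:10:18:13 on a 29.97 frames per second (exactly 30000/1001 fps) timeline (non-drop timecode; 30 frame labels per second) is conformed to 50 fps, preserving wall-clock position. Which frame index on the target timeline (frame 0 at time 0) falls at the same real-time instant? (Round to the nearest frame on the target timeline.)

frame 30953

Source frame index: (0×3600 + 10×60 + 18) × 30 + 13 = 18553.
Real time: 18553 / (30000/1001) = 18571553/30000 s.
Target frame: (18571553/30000) × (50) = 18571553/600 ≈ 30952.588 → 30953.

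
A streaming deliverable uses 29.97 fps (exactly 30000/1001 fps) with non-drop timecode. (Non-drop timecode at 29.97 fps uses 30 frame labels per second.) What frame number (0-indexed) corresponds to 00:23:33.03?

Total seconds to the label: (0 × 3600 + 23 × 60 + 33) = 1413.
Frame index = 1413 × 30 + 3 = 42393.

frame 42393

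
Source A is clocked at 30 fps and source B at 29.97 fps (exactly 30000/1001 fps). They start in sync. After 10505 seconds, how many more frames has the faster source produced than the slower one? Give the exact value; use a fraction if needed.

28650/91 frames

A emits 30 × 10505 = 315150 frames; B emits 30000/1001 × 10505 = 28650000/91.
Difference = 28650/91 frames (≈ 314.8352); B is behind A.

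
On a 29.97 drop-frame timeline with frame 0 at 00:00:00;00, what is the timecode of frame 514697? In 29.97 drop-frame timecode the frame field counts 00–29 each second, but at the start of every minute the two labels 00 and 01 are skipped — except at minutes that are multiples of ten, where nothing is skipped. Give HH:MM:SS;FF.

Each 10-minute DF block holds 10 × 60 × 30 − 9 × 2 = 17982 frames. 514697 ÷ 17982 → 28 full blocks, remainder 11201.
Within the partial block the first minute is 1800 frames and each further minute 1798, so 6 further minute boundaries passed. Total skipped labels = 18 × 28 + 2 × 6 = 516.
Non-drop label index = 514697 + 516 = 515213; at 30 labels/s that is 04:46:13:23, i.e. DF 04:46:13;23.

04:46:13;23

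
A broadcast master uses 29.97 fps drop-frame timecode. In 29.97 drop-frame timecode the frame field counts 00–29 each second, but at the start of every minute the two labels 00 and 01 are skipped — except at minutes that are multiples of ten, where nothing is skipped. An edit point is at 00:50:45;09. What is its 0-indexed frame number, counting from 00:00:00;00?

As if non-drop at 30 labels/s: (0 × 3600 + 50 × 60 + 45) × 30 + 9 = 91359.
Minute boundaries passed: 50; those not divisible by 10: 50 − 5 = 45; dropped labels = 2 × 45 = 90.
Actual frame index = 91359 − 90 = 91269.

91269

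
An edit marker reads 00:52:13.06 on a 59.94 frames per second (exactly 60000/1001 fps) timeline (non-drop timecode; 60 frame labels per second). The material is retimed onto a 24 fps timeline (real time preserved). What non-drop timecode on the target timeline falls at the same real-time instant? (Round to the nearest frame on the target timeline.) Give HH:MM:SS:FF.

Source frame index: (0×3600 + 52×60 + 13) × 60 + 6 = 187986.
Real time: 187986 / (60000/1001) = 31362331/10000 s.
Target frame: (31362331/10000) × (24) = 94086993/1250 ≈ 75269.594 → 75270.
At 24 labels/s: frame 75270 → 00:52:16:06.

00:52:16:06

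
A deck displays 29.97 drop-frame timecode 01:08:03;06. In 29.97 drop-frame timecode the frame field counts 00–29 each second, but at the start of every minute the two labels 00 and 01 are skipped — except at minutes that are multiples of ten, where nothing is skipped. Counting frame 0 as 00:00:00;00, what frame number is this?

Complete 10-minute blocks: 6, each 17982 frames → 107892.
Remaining 8 whole minutes in the current block: 1800 + 7 × 1798 = 14386 frames.
Within the current minute: 3 × 30 + 6 − 2 = 94 (labels ;00/;01 skipped at this minute). Total = 107892 + 14386 + 94 = 122372.

122372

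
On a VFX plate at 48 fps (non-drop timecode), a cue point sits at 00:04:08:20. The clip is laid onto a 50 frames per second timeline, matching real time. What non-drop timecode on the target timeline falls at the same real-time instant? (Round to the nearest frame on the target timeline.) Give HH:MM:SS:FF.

00:04:08:21

Source frame index: (0×3600 + 4×60 + 8) × 48 + 20 = 11924.
Real time: 11924 / (48) = 2981/12 s.
Target frame: (2981/12) × (50) = 74525/6 ≈ 12420.833 → 12421.
At 50 labels/s: frame 12421 → 00:04:08:21.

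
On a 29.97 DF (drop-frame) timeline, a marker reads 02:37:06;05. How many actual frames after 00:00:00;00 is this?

As if non-drop at 30 labels/s: (2 × 3600 + 37 × 60 + 6) × 30 + 5 = 282785.
Minute boundaries passed: 157; those not divisible by 10: 157 − 15 = 142; dropped labels = 2 × 142 = 284.
Actual frame index = 282785 − 284 = 282501.

282501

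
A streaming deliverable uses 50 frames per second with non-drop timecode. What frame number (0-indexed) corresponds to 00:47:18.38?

141938

Total seconds to the label: (0 × 3600 + 47 × 60 + 18) = 2838.
Frame index = 2838 × 50 + 38 = 141938.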